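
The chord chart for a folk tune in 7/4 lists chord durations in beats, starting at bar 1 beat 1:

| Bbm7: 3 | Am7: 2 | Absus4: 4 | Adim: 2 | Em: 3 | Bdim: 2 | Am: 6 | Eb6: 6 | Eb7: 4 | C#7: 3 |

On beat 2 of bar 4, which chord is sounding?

Eb6

Beat 2 of bar 4 is beat (4−1)×7 + 2 = 23 overall.
Running totals: Bbm7 ends at 3, Am7 ends at 5, Absus4 ends at 9, Adim ends at 11, Em ends at 14, Bdim ends at 16, Am ends at 22, Eb6 ends at 28.
Beat 23 falls within Eb6.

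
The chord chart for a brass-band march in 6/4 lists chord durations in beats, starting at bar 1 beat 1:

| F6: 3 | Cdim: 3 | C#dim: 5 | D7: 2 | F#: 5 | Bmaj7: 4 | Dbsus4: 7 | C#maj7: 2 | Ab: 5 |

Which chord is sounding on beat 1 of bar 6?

Beat 1 of bar 6 is beat (6−1)×6 + 1 = 31 overall.
Running totals: F6 ends at 3, Cdim ends at 6, C#dim ends at 11, D7 ends at 13, F# ends at 18, Bmaj7 ends at 22, Dbsus4 ends at 29, C#maj7 ends at 31.
Beat 31 falls within C#maj7.

C#maj7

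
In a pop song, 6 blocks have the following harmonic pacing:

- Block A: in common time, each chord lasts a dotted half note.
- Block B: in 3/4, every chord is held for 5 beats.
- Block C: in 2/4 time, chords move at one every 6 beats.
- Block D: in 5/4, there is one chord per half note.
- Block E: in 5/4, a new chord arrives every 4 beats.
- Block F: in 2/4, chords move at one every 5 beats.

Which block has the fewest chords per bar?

Block C

A: 4 beats/bar ÷ 3 beats/chord = 4/3 chords/bar.
B: 3 beats/bar ÷ 5 beats/chord = 0.6 chords/bar.
C: 2 beats/bar ÷ 6 beats/chord = 1/3 chords/bar.
D: 5 beats/bar ÷ 2 beats/chord = 2.5 chords/bar.
E: 5 beats/bar ÷ 4 beats/chord = 1.25 chords/bar.
F: 2 beats/bar ÷ 5 beats/chord = 0.4 chords/bar.
Slowest is C at 1/3 chords/bar.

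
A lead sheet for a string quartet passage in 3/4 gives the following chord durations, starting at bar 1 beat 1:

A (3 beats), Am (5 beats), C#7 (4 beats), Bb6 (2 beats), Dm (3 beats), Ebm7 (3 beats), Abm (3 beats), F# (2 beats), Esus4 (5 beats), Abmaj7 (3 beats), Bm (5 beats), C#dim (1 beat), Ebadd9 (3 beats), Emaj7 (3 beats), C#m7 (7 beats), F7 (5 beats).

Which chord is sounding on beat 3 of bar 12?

Bm

Beat 3 of bar 12 is beat (12−1)×3 + 3 = 36 overall.
Running totals: A ends at 3, Am ends at 8, C#7 ends at 12, Bb6 ends at 14, Dm ends at 17, Ebm7 ends at 20, Abm ends at 23, F# ends at 25, Esus4 ends at 30, Abmaj7 ends at 33, Bm ends at 38.
Beat 36 falls within Bm.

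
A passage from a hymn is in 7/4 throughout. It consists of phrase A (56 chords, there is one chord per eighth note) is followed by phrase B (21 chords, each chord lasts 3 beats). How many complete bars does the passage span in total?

13 bars

A: 56 × 0.5 = 28 beats = 4 bars.
B: 21 × 3 = 63 beats = 9 bars.
Total: 4 + 9 = 13 bars.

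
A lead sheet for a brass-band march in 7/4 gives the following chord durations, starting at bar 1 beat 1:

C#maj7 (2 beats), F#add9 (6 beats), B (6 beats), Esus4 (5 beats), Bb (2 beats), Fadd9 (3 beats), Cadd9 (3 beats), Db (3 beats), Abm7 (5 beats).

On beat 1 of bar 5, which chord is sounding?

Db

Beat 1 of bar 5 is beat (5−1)×7 + 1 = 29 overall.
Running totals: C#maj7 ends at 2, F#add9 ends at 8, B ends at 14, Esus4 ends at 19, Bb ends at 21, Fadd9 ends at 24, Cadd9 ends at 27, Db ends at 30.
Beat 29 falls within Db.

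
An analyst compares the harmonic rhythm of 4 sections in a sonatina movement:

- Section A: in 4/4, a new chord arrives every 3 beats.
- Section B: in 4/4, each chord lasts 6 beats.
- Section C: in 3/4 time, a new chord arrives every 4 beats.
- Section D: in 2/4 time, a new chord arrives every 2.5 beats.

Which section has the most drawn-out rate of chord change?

A: each chord is 3 beats in 4/4, so 4/3 per bar.
B: each chord is 6 beats in 4/4, so 2/3 per bar.
C: each chord is 4 beats in 3/4, so 0.75 per bar.
D: each chord is 2.5 beats in 2/4, so 0.8 per bar.
Slowest is B at 2/3 chords/bar.

Section B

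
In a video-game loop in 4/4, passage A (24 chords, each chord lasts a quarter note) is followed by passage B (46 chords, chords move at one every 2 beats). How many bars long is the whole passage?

A: 24 × 1 = 24 beats = 6 bars.
B: 46 × 2 = 92 beats = 23 bars.
Total: 6 + 23 = 29 bars.

29 bars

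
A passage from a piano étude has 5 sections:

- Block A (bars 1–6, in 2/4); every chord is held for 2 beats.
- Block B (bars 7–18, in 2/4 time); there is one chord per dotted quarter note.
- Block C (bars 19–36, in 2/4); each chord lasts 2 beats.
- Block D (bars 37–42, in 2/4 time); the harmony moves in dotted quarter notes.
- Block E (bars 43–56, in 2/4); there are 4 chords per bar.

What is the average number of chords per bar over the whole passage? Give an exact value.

A: 6 bars of 2 beats is 12 beats; at 2 beats each that's 6 chords.
B: 12 bars of 2 beats is 24 beats; at 1.5 beats each that's 16 chords.
C: 18 bars of 2 beats is 36 beats; at 2 beats each that's 18 chords.
D: 6 bars of 2 beats is 12 beats; at 1.5 beats each that's 8 chords.
E: 14 bars of 2 beats is 28 beats; at 0.5 beats each that's 56 chords.
Overall: 104 chords over 56 bars → 104/56 = 13/7 chords per bar.

13/7 chords per bar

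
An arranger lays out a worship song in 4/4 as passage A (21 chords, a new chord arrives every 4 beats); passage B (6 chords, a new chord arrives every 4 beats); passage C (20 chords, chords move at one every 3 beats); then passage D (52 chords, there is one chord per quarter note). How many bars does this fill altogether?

A: 21 × 4 = 84 beats = 21 bars.
B: 6 × 4 = 24 beats = 6 bars.
C: 20 × 3 = 60 beats = 15 bars.
D: 52 × 1 = 52 beats = 13 bars.
Total: 21 + 6 + 15 + 13 = 55 bars.

55 bars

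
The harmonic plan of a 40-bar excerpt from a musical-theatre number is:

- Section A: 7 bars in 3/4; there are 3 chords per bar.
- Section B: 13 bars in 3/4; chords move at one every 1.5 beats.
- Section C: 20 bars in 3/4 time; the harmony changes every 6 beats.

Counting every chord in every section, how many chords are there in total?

A: 7·3 = 21 beats, 21/1 = 21 chords.
B: 13·3 = 39 beats, 39/1.5 = 26 chords.
C: 20·3 = 60 beats, 60/6 = 10 chords.
Total: 21 + 26 + 10 = 57.

57 chords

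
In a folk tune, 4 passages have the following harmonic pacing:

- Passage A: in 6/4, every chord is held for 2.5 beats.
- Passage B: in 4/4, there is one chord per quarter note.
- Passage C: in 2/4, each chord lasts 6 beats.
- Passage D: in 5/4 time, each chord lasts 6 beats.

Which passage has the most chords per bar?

Passage B

A: each chord is 2.5 beats in 6/4, so 2.4 per bar.
B: each chord is 1 beat in 4/4, so 4 per bar.
C: each chord is 6 beats in 2/4, so 1/3 per bar.
D: each chord is 6 beats in 5/4, so 5/6 per bar.
Fastest is B at 4 chords/bar.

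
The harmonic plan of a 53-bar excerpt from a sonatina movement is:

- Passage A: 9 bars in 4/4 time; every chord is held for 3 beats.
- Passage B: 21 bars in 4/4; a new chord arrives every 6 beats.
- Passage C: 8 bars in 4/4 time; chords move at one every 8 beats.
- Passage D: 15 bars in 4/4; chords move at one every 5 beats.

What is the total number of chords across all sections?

A: 9 bars × 4 beats = 36 beats; 3 beats/chord → 12 chords.
B: 21 bars × 4 beats = 84 beats; 6 beats/chord → 14 chords.
C: 8 bars × 4 beats = 32 beats; 8 beats/chord → 4 chords.
D: 15 bars × 4 beats = 60 beats; 5 beats/chord → 12 chords.
Total: 12 + 14 + 4 + 12 = 42.

42 chords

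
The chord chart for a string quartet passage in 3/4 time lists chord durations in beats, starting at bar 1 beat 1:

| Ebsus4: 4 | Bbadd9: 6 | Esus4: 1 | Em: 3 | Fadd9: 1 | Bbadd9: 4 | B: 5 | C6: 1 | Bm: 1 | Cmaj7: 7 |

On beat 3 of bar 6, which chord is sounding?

Bbadd9

Beat 3 of bar 6 is beat (6−1)×3 + 3 = 18 overall.
Running totals: Ebsus4 ends at 4, Bbadd9 ends at 10, Esus4 ends at 11, Em ends at 14, Fadd9 ends at 15, Bbadd9 ends at 19.
Beat 18 falls within Bbadd9.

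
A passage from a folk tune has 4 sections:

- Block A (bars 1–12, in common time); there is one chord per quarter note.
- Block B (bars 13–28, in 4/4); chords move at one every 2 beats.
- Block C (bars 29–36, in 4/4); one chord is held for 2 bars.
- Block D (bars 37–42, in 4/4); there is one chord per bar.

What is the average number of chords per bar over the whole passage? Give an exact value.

15/7 chords per bar

A: 12 × 4 = 48 beats ÷ 1 = 48 chords.
B: 16 × 4 = 64 beats ÷ 2 = 32 chords.
C: 8 × 4 = 32 beats ÷ 8 = 4 chords.
D: 6 × 4 = 24 beats ÷ 4 = 6 chords.
Overall: 90 chords over 42 bars → 90/42 = 15/7 chords per bar.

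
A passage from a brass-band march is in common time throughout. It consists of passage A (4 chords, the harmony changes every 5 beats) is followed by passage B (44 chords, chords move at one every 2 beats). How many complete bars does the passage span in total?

A: 4 × 5 = 20 beats = 5 bars.
B: 44 × 2 = 88 beats = 22 bars.
Total: 5 + 22 = 27 bars.

27 bars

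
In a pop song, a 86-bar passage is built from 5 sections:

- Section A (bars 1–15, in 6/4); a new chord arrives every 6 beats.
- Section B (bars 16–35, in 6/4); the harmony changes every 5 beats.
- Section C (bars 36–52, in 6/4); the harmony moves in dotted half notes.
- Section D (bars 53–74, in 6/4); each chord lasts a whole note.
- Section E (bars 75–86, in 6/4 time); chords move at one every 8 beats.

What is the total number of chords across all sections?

A: 15 bars × 6 beats = 90 beats; 6 beats/chord → 15 chords.
B: 20 bars × 6 beats = 120 beats; 5 beats/chord → 24 chords.
C: 17 bars × 6 beats = 102 beats; 3 beats/chord → 34 chords.
D: 22 bars × 6 beats = 132 beats; 4 beats/chord → 33 chords.
E: 12 bars × 6 beats = 72 beats; 8 beats/chord → 9 chords.
Total: 15 + 24 + 34 + 33 + 9 = 115.

115 chords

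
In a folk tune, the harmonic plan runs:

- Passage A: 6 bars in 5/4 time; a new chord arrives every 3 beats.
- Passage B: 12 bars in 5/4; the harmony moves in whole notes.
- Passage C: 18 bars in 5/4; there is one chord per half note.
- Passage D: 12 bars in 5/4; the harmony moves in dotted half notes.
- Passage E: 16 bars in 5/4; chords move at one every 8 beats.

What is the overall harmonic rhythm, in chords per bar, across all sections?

25/16 chords per bar

A: 6 bars of 5 beats is 30 beats; at 3 beats each that's 10 chords.
B: 12 bars of 5 beats is 60 beats; at 4 beats each that's 15 chords.
C: 18 bars of 5 beats is 90 beats; at 2 beats each that's 45 chords.
D: 12 bars of 5 beats is 60 beats; at 3 beats each that's 20 chords.
E: 16 bars of 5 beats is 80 beats; at 8 beats each that's 10 chords.
Overall: 100 chords over 64 bars → 100/64 = 25/16 chords per bar.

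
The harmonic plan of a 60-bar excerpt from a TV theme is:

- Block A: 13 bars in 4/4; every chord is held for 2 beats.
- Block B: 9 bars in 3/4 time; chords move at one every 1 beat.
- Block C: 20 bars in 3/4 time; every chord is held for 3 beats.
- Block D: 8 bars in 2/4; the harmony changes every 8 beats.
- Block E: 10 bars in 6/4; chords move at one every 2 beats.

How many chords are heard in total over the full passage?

105 chords

A has 52 beats and chords last 2 each, so 26 chords.
B has 27 beats and chords last 1 each, so 27 chords.
C has 60 beats and chords last 3 each, so 20 chords.
D has 16 beats and chords last 8 each, so 2 chords.
E has 60 beats and chords last 2 each, so 30 chords.
Total: 26 + 27 + 20 + 2 + 30 = 105.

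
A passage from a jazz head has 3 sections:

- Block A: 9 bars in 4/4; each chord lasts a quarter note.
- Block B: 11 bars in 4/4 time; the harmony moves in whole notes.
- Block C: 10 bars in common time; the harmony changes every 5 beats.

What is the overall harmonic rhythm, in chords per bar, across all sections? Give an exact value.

11/6 chords per bar

A: 9 bars of 4 beats is 36 beats; at 1 beat each that's 36 chords.
B: 11 bars of 4 beats is 44 beats; at 4 beats each that's 11 chords.
C: 10 bars of 4 beats is 40 beats; at 5 beats each that's 8 chords.
Overall: 55 chords over 30 bars → 55/30 = 11/6 chords per bar.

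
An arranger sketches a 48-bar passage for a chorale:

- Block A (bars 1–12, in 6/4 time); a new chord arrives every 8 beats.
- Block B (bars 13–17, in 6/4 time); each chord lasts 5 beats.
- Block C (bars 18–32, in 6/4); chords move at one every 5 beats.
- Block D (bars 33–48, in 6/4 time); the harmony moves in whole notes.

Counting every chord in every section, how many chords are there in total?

57 chords

A: 12·6 = 72 beats, 72/8 = 9 chords.
B: 5·6 = 30 beats, 30/5 = 6 chords.
C: 15·6 = 90 beats, 90/5 = 18 chords.
D: 16·6 = 96 beats, 96/4 = 24 chords.
Total: 9 + 6 + 18 + 24 = 57.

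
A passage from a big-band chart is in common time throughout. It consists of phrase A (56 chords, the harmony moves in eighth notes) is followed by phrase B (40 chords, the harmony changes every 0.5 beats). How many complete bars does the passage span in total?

A: 56 × 0.5 = 28 beats = 7 bars.
B: 40 × 0.5 = 20 beats = 5 bars.
Total: 7 + 5 = 12 bars.

12 bars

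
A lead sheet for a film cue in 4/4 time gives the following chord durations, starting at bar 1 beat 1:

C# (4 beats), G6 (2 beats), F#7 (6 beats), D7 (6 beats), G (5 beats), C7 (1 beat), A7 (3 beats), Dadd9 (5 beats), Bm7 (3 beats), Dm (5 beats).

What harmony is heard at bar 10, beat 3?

Beat 3 of bar 10 is beat (10−1)×4 + 3 = 39 overall.
Running totals: C# ends at 4, G6 ends at 6, F#7 ends at 12, D7 ends at 18, G ends at 23, C7 ends at 24, A7 ends at 27, Dadd9 ends at 32, Bm7 ends at 35, Dm ends at 40.
Beat 39 falls within Dm.

Dm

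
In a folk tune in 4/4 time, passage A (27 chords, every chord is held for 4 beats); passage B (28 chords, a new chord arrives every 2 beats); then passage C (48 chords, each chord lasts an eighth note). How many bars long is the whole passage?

47 bars

A: 27 × 4 = 108 beats = 27 bars.
B: 28 × 2 = 56 beats = 14 bars.
C: 48 × 0.5 = 24 beats = 6 bars.
Total: 27 + 14 + 6 = 47 bars.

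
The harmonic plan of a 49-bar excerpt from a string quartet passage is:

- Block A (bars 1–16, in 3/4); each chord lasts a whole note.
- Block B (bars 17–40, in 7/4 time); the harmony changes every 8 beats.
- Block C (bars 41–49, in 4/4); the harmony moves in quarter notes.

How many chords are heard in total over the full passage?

A: 16·3 = 48 beats, 48/4 = 12 chords.
B: 24·7 = 168 beats, 168/8 = 21 chords.
C: 9·4 = 36 beats, 36/1 = 36 chords.
Total: 12 + 21 + 36 = 69.

69 chords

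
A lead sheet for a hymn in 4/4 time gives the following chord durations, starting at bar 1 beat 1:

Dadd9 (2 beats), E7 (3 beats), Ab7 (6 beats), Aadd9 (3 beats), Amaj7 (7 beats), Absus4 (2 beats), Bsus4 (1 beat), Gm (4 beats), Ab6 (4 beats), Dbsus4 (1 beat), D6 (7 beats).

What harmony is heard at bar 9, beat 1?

Dbsus4

Beat 1 of bar 9 is beat (9−1)×4 + 1 = 33 overall.
Running totals: Dadd9 ends at 2, E7 ends at 5, Ab7 ends at 11, Aadd9 ends at 14, Amaj7 ends at 21, Absus4 ends at 23, Bsus4 ends at 24, Gm ends at 28, Ab6 ends at 32, Dbsus4 ends at 33.
Beat 33 falls within Dbsus4.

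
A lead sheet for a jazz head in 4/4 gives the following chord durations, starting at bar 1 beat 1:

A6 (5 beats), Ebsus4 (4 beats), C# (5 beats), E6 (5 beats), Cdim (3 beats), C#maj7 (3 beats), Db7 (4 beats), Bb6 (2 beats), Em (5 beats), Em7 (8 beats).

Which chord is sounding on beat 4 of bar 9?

Em

Beat 4 of bar 9 is beat (9−1)×4 + 4 = 36 overall.
Running totals: A6 ends at 5, Ebsus4 ends at 9, C# ends at 14, E6 ends at 19, Cdim ends at 22, C#maj7 ends at 25, Db7 ends at 29, Bb6 ends at 31, Em ends at 36.
Beat 36 falls within Em.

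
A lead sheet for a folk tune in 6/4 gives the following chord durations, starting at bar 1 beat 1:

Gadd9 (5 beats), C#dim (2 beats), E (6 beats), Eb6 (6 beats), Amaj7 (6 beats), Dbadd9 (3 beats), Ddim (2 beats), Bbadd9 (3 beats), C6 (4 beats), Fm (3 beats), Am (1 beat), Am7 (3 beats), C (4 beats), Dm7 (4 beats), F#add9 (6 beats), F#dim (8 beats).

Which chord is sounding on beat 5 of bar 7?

Am

Beat 5 of bar 7 is beat (7−1)×6 + 5 = 41 overall.
Running totals: Gadd9 ends at 5, C#dim ends at 7, E ends at 13, Eb6 ends at 19, Amaj7 ends at 25, Dbadd9 ends at 28, Ddim ends at 30, Bbadd9 ends at 33, C6 ends at 37, Fm ends at 40, Am ends at 41.
Beat 41 falls within Am.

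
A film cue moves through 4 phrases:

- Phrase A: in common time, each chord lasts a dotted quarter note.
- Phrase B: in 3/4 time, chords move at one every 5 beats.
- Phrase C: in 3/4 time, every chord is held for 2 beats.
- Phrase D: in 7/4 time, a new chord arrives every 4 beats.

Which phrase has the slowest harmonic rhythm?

A: 4 beats/bar ÷ 1.5 beats/chord = 8/3 chords/bar.
B: 3 beats/bar ÷ 5 beats/chord = 0.6 chords/bar.
C: 3 beats/bar ÷ 2 beats/chord = 1.5 chords/bar.
D: 7 beats/bar ÷ 4 beats/chord = 1.75 chords/bar.
Slowest is B at 0.6 chords/bar.

Phrase B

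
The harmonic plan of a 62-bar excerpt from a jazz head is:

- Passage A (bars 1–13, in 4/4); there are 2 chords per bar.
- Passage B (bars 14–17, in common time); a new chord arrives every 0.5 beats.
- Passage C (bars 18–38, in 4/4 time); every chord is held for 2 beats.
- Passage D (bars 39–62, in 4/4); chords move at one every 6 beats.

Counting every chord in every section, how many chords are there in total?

A has 52 beats and chords last 2 each, so 26 chords.
B has 16 beats and chords last 0.5 each, so 32 chords.
C has 84 beats and chords last 2 each, so 42 chords.
D has 96 beats and chords last 6 each, so 16 chords.
Total: 26 + 32 + 42 + 16 = 116.

116 chords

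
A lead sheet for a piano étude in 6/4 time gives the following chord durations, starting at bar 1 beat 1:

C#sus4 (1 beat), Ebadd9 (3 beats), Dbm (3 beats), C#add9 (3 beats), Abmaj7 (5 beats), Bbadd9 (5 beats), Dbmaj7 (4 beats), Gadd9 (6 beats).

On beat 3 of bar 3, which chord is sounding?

Abmaj7

Beat 3 of bar 3 is beat (3−1)×6 + 3 = 15 overall.
Running totals: C#sus4 ends at 1, Ebadd9 ends at 4, Dbm ends at 7, C#add9 ends at 10, Abmaj7 ends at 15.
Beat 15 falls within Abmaj7.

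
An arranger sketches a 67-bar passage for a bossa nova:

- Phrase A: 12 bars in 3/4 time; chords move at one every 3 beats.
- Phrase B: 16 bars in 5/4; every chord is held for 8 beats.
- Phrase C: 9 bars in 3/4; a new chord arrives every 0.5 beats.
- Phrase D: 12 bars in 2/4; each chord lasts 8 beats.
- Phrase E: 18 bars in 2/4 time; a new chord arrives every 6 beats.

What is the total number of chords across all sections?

A: 12·3 = 36 beats, 36/3 = 12 chords.
B: 16·5 = 80 beats, 80/8 = 10 chords.
C: 9·3 = 27 beats, 27/0.5 = 54 chords.
D: 12·2 = 24 beats, 24/8 = 3 chords.
E: 18·2 = 36 beats, 36/6 = 6 chords.
Total: 12 + 10 + 54 + 3 + 6 = 85.

85 chords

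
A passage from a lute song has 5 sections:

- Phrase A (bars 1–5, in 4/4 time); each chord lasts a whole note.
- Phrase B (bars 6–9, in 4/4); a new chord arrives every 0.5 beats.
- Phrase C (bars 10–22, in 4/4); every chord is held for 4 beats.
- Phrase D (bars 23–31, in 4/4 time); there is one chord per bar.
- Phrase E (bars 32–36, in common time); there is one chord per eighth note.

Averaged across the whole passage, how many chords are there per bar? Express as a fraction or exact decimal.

2.75 chords per bar

A: 5 × 4 = 20 beats ÷ 4 = 5 chords.
B: 4 × 4 = 16 beats ÷ 0.5 = 32 chords.
C: 13 × 4 = 52 beats ÷ 4 = 13 chords.
D: 9 × 4 = 36 beats ÷ 4 = 9 chords.
E: 5 × 4 = 20 beats ÷ 0.5 = 40 chords.
Overall: 99 chords over 36 bars → 99/36 = 2.75 chords per bar.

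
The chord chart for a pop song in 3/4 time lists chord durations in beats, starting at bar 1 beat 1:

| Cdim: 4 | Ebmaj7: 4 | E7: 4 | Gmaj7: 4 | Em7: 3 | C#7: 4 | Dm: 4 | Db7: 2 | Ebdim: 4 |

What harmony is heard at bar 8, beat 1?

C#7

Beat 1 of bar 8 is beat (8−1)×3 + 1 = 22 overall.
Running totals: Cdim ends at 4, Ebmaj7 ends at 8, E7 ends at 12, Gmaj7 ends at 16, Em7 ends at 19, C#7 ends at 23.
Beat 22 falls within C#7.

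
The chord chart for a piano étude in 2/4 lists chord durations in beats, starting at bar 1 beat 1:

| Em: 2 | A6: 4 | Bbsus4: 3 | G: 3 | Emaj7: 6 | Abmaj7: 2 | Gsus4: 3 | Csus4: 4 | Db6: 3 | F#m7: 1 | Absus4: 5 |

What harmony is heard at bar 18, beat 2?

Absus4

Beat 2 of bar 18 is beat (18−1)×2 + 2 = 36 overall.
Running totals: Em ends at 2, A6 ends at 6, Bbsus4 ends at 9, G ends at 12, Emaj7 ends at 18, Abmaj7 ends at 20, Gsus4 ends at 23, Csus4 ends at 27, Db6 ends at 30, F#m7 ends at 31, Absus4 ends at 36.
Beat 36 falls within Absus4.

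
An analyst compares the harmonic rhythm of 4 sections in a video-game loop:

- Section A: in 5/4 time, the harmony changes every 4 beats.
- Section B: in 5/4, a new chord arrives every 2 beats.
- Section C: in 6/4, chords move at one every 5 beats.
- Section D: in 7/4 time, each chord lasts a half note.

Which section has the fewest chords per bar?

Section C

A: 5 beats/bar ÷ 4 beats/chord = 1.25 chords/bar.
B: 5 beats/bar ÷ 2 beats/chord = 2.5 chords/bar.
C: 6 beats/bar ÷ 5 beats/chord = 1.2 chords/bar.
D: 7 beats/bar ÷ 2 beats/chord = 3.5 chords/bar.
Slowest is C at 1.2 chords/bar.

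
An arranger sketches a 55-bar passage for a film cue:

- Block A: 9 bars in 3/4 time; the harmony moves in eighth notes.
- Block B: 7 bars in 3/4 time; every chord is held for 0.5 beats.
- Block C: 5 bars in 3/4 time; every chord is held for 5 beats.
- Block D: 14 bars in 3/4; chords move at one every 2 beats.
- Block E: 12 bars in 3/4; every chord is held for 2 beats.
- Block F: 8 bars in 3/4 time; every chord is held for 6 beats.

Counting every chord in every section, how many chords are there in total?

142 chords

A: 9·3 = 27 beats, 27/0.5 = 54 chords.
B: 7·3 = 21 beats, 21/0.5 = 42 chords.
C: 5·3 = 15 beats, 15/5 = 3 chords.
D: 14·3 = 42 beats, 42/2 = 21 chords.
E: 12·3 = 36 beats, 36/2 = 18 chords.
F: 8·3 = 24 beats, 24/6 = 4 chords.
Total: 54 + 42 + 3 + 21 + 18 + 4 = 142.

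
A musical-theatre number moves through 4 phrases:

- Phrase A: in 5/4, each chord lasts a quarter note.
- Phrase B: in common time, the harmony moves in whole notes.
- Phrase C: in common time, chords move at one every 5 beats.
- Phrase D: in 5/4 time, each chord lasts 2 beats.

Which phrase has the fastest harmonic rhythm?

A: 5 beats/bar ÷ 1 beat/chord = 5 chords/bar.
B: 4 beats/bar ÷ 4 beats/chord = 1 chord/bar.
C: 4 beats/bar ÷ 5 beats/chord = 0.8 chords/bar.
D: 5 beats/bar ÷ 2 beats/chord = 2.5 chords/bar.
Fastest is A at 5 chords/bar.

Phrase A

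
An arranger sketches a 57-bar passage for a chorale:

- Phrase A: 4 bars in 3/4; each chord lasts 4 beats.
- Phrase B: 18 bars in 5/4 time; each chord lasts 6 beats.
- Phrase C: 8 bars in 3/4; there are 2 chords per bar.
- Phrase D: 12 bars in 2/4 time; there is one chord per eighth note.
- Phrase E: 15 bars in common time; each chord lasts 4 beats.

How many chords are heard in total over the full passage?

A: 4·3 = 12 beats, 12/4 = 3 chords.
B: 18·5 = 90 beats, 90/6 = 15 chords.
C: 8·3 = 24 beats, 24/1.5 = 16 chords.
D: 12·2 = 24 beats, 24/0.5 = 48 chords.
E: 15·4 = 60 beats, 60/4 = 15 chords.
Total: 3 + 15 + 16 + 48 + 15 = 97.

97 chords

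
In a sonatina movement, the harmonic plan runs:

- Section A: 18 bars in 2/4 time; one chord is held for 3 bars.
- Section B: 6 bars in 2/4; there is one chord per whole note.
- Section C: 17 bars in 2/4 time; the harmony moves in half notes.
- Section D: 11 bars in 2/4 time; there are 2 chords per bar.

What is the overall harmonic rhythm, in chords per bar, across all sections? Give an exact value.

12/13 chords per bar

A: 18 × 2 = 36 beats ÷ 6 = 6 chords.
B: 6 × 2 = 12 beats ÷ 4 = 3 chords.
C: 17 × 2 = 34 beats ÷ 2 = 17 chords.
D: 11 × 2 = 22 beats ÷ 1 = 22 chords.
Overall: 48 chords over 52 bars → 48/52 = 12/13 chords per bar.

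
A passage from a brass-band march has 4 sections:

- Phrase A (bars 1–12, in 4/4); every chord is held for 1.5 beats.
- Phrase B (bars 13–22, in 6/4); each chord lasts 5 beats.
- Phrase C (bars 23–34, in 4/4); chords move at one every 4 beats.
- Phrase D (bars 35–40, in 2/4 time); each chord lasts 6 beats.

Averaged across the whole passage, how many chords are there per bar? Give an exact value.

1.45 chords per bar

A: 12 × 4 = 48 beats ÷ 1.5 = 32 chords.
B: 10 × 6 = 60 beats ÷ 5 = 12 chords.
C: 12 × 4 = 48 beats ÷ 4 = 12 chords.
D: 6 × 2 = 12 beats ÷ 6 = 2 chords.
Overall: 58 chords over 40 bars → 58/40 = 1.45 chords per bar.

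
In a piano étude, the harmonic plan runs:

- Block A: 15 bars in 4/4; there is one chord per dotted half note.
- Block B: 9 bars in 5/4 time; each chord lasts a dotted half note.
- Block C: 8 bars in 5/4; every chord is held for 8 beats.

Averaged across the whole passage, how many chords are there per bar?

1.25 chords per bar

A: 15 × 4 = 60 beats ÷ 3 = 20 chords.
B: 9 × 5 = 45 beats ÷ 3 = 15 chords.
C: 8 × 5 = 40 beats ÷ 8 = 5 chords.
Overall: 40 chords over 32 bars → 40/32 = 1.25 chords per bar.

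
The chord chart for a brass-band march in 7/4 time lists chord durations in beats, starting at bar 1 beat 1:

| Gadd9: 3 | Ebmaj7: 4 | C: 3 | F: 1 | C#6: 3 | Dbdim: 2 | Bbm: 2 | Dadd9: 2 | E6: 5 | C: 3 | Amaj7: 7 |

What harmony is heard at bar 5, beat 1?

Beat 1 of bar 5 is beat (5−1)×7 + 1 = 29 overall.
Running totals: Gadd9 ends at 3, Ebmaj7 ends at 7, C ends at 10, F ends at 11, C#6 ends at 14, Dbdim ends at 16, Bbm ends at 18, Dadd9 ends at 20, E6 ends at 25, C ends at 28, Amaj7 ends at 35.
Beat 29 falls within Amaj7.

Amaj7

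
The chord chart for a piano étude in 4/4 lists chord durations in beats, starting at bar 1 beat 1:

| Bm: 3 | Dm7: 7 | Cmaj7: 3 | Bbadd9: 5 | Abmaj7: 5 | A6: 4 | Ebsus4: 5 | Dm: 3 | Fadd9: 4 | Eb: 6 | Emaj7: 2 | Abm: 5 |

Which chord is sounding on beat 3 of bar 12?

Emaj7

Beat 3 of bar 12 is beat (12−1)×4 + 3 = 47 overall.
Running totals: Bm ends at 3, Dm7 ends at 10, Cmaj7 ends at 13, Bbadd9 ends at 18, Abmaj7 ends at 23, A6 ends at 27, Ebsus4 ends at 32, Dm ends at 35, Fadd9 ends at 39, Eb ends at 45, Emaj7 ends at 47.
Beat 47 falls within Emaj7.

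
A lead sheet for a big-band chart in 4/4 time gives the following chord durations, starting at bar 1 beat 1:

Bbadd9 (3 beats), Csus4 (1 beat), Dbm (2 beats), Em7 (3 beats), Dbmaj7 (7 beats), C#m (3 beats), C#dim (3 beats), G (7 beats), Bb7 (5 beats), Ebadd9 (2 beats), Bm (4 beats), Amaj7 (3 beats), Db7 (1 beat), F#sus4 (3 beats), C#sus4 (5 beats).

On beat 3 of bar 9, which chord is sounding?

Ebadd9

Beat 3 of bar 9 is beat (9−1)×4 + 3 = 35 overall.
Running totals: Bbadd9 ends at 3, Csus4 ends at 4, Dbm ends at 6, Em7 ends at 9, Dbmaj7 ends at 16, C#m ends at 19, C#dim ends at 22, G ends at 29, Bb7 ends at 34, Ebadd9 ends at 36.
Beat 35 falls within Ebadd9.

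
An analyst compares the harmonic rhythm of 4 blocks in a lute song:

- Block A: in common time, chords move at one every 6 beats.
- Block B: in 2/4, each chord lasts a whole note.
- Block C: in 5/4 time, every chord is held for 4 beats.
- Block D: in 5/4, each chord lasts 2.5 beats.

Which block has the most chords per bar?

A: each chord is 6 beats in 4/4, so 2/3 per bar.
B: each chord is 4 beats in 2/4, so 0.5 per bar.
C: each chord is 4 beats in 5/4, so 1.25 per bar.
D: each chord is 2.5 beats in 5/4, so 2 per bar.
Fastest is D at 2 chords/bar.

Block D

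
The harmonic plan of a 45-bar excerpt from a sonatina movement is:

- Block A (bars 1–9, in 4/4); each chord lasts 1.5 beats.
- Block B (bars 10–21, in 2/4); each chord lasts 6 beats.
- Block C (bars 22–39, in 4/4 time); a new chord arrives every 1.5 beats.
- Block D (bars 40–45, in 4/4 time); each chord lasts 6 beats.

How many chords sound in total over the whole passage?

80 chords

A: 9·4 = 36 beats, 36/1.5 = 24 chords.
B: 12·2 = 24 beats, 24/6 = 4 chords.
C: 18·4 = 72 beats, 72/1.5 = 48 chords.
D: 6·4 = 24 beats, 24/6 = 4 chords.
Total: 24 + 4 + 48 + 4 = 80.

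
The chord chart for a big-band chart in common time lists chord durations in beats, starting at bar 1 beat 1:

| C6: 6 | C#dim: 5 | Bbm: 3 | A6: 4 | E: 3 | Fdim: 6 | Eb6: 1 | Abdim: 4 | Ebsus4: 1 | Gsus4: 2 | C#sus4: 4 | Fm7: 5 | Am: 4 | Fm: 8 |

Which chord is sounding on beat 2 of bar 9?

Gsus4

Beat 2 of bar 9 is beat (9−1)×4 + 2 = 34 overall.
Running totals: C6 ends at 6, C#dim ends at 11, Bbm ends at 14, A6 ends at 18, E ends at 21, Fdim ends at 27, Eb6 ends at 28, Abdim ends at 32, Ebsus4 ends at 33, Gsus4 ends at 35.
Beat 34 falls within Gsus4.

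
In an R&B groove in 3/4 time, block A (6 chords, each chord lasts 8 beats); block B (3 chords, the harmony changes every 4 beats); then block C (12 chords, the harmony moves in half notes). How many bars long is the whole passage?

28 bars

A: 6 × 8 = 48 beats = 16 bars.
B: 3 × 4 = 12 beats = 4 bars.
C: 12 × 2 = 24 beats = 8 bars.
Total: 16 + 4 + 8 = 28 bars.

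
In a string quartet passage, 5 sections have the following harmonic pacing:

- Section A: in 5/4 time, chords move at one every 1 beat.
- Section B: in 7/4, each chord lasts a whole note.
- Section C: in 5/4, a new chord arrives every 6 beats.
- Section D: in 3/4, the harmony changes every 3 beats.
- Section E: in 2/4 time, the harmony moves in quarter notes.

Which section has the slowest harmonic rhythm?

A: 5/1 = 5 chords/bar.
B: 7/4 = 1.75 chords/bar.
C: 5/6 = 5/6 chords/bar.
D: 3/3 = 1 chord/bar.
E: 2/1 = 2 chords/bar.
Slowest is C at 5/6 chords/bar.

Section C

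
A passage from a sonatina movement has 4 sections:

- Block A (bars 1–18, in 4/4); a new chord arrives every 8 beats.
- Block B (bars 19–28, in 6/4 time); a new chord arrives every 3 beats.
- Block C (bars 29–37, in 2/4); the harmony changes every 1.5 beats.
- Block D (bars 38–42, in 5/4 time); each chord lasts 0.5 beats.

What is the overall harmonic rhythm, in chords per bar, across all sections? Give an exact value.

13/6 chords per bar

A: 18 bars of 4 beats is 72 beats; at 8 beats each that's 9 chords.
B: 10 bars of 6 beats is 60 beats; at 3 beats each that's 20 chords.
C: 9 bars of 2 beats is 18 beats; at 1.5 beats each that's 12 chords.
D: 5 bars of 5 beats is 25 beats; at 0.5 beats each that's 50 chords.
Overall: 91 chords over 42 bars → 91/42 = 13/6 chords per bar.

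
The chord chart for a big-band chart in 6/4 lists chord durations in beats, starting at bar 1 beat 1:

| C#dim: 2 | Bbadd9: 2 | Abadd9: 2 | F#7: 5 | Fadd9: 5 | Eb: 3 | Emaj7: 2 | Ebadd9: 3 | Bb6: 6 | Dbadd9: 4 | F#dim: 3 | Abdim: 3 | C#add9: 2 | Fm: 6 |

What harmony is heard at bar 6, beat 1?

Beat 1 of bar 6 is beat (6−1)×6 + 1 = 31 overall.
Running totals: C#dim ends at 2, Bbadd9 ends at 4, Abadd9 ends at 6, F#7 ends at 11, Fadd9 ends at 16, Eb ends at 19, Emaj7 ends at 21, Ebadd9 ends at 24, Bb6 ends at 30, Dbadd9 ends at 34.
Beat 31 falls within Dbadd9.

Dbadd9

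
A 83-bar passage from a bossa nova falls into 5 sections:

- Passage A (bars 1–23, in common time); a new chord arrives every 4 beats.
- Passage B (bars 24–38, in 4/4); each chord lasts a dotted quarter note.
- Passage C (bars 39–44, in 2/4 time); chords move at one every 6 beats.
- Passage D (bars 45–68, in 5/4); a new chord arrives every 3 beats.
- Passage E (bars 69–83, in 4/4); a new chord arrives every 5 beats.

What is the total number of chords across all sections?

A has 92 beats and chords last 4 each, so 23 chords.
B has 60 beats and chords last 1.5 each, so 40 chords.
C has 12 beats and chords last 6 each, so 2 chords.
D has 120 beats and chords last 3 each, so 40 chords.
E has 60 beats and chords last 5 each, so 12 chords.
Total: 23 + 40 + 2 + 40 + 12 = 117.

117 chords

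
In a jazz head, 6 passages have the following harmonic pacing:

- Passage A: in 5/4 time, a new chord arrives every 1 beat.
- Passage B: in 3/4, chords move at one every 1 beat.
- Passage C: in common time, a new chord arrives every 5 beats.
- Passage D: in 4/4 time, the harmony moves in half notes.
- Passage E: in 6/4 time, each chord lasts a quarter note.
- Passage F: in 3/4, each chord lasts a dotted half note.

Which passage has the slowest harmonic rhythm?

Passage C

A: 5 beats/bar ÷ 1 beat/chord = 5 chords/bar.
B: 3 beats/bar ÷ 1 beat/chord = 3 chords/bar.
C: 4 beats/bar ÷ 5 beats/chord = 0.8 chords/bar.
D: 4 beats/bar ÷ 2 beats/chord = 2 chords/bar.
E: 6 beats/bar ÷ 1 beat/chord = 6 chords/bar.
F: 3 beats/bar ÷ 3 beats/chord = 1 chord/bar.
Slowest is C at 0.8 chords/bar.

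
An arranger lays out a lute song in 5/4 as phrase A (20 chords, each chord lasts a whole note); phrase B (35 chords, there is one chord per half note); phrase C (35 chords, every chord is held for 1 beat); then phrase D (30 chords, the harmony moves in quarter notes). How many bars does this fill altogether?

A: 20 × 4 = 80 beats = 16 bars.
B: 35 × 2 = 70 beats = 14 bars.
C: 35 × 1 = 35 beats = 7 bars.
D: 30 × 1 = 30 beats = 6 bars.
Total: 16 + 14 + 7 + 6 = 43 bars.

43 bars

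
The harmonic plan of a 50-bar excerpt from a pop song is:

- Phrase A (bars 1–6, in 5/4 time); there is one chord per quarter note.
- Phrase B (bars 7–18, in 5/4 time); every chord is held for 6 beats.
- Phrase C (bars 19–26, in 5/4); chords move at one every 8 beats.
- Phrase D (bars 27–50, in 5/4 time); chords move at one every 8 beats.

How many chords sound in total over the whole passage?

60 chords

A: 6·5 = 30 beats, 30/1 = 30 chords.
B: 12·5 = 60 beats, 60/6 = 10 chords.
C: 8·5 = 40 beats, 40/8 = 5 chords.
D: 24·5 = 120 beats, 120/8 = 15 chords.
Total: 30 + 10 + 5 + 15 = 60.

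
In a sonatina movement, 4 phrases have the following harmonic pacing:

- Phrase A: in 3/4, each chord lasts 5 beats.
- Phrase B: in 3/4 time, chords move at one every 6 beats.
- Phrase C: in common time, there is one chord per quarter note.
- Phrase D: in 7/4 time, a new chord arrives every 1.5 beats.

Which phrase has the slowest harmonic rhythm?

A: 3/5 = 0.6 chords/bar.
B: 3/6 = 0.5 chords/bar.
C: 4/1 = 4 chords/bar.
D: 7/1.5 = 14/3 chords/bar.
Slowest is B at 0.5 chords/bar.

Phrase B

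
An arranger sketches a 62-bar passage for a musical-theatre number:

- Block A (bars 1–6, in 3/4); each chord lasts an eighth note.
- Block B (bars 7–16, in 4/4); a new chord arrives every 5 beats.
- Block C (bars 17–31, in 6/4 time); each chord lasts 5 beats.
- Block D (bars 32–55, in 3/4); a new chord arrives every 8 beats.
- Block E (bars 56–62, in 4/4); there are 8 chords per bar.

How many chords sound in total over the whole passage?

A: 6 bars × 3 beats = 18 beats; 0.5 beats/chord → 36 chords.
B: 10 bars × 4 beats = 40 beats; 5 beats/chord → 8 chords.
C: 15 bars × 6 beats = 90 beats; 5 beats/chord → 18 chords.
D: 24 bars × 3 beats = 72 beats; 8 beats/chord → 9 chords.
E: 7 bars × 4 beats = 28 beats; 0.5 beats/chord → 56 chords.
Total: 36 + 8 + 18 + 9 + 56 = 127.

127 chords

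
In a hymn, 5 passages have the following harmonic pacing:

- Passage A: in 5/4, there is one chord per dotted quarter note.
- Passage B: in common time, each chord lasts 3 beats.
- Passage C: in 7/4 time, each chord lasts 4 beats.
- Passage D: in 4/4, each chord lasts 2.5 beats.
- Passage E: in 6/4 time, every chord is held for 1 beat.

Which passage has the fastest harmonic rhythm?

Passage E

A: 5 beats/bar ÷ 1.5 beats/chord = 10/3 chords/bar.
B: 4 beats/bar ÷ 3 beats/chord = 4/3 chords/bar.
C: 7 beats/bar ÷ 4 beats/chord = 1.75 chords/bar.
D: 4 beats/bar ÷ 2.5 beats/chord = 1.6 chords/bar.
E: 6 beats/bar ÷ 1 beat/chord = 6 chords/bar.
Fastest is E at 6 chords/bar.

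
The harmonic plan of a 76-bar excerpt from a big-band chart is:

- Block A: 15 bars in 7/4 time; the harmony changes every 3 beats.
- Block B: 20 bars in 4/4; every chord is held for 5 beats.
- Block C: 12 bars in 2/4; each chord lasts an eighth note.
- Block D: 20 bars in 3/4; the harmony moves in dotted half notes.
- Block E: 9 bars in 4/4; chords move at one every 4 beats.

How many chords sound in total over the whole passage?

A: 15 bars × 7 beats = 105 beats; 3 beats/chord → 35 chords.
B: 20 bars × 4 beats = 80 beats; 5 beats/chord → 16 chords.
C: 12 bars × 2 beats = 24 beats; 0.5 beats/chord → 48 chords.
D: 20 bars × 3 beats = 60 beats; 3 beats/chord → 20 chords.
E: 9 bars × 4 beats = 36 beats; 4 beats/chord → 9 chords.
Total: 35 + 16 + 48 + 20 + 9 = 128.

128 chords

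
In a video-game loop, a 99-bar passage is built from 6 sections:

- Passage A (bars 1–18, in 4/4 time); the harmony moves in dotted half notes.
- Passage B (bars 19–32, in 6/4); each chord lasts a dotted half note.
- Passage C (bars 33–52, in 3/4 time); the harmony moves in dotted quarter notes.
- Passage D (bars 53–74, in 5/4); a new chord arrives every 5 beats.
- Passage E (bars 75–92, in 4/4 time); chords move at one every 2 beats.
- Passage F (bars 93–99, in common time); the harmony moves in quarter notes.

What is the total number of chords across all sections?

A: 18·4 = 72 beats, 72/3 = 24 chords.
B: 14·6 = 84 beats, 84/3 = 28 chords.
C: 20·3 = 60 beats, 60/1.5 = 40 chords.
D: 22·5 = 110 beats, 110/5 = 22 chords.
E: 18·4 = 72 beats, 72/2 = 36 chords.
F: 7·4 = 28 beats, 28/1 = 28 chords.
Total: 24 + 28 + 40 + 22 + 36 + 28 = 178.

178 chords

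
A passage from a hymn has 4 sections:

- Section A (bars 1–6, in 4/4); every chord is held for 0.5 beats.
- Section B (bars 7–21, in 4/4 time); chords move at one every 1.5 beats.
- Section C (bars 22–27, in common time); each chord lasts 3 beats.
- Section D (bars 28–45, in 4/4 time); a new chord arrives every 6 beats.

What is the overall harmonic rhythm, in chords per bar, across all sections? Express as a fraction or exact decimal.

A: 6 × 4 = 24 beats ÷ 0.5 = 48 chords.
B: 15 × 4 = 60 beats ÷ 1.5 = 40 chords.
C: 6 × 4 = 24 beats ÷ 3 = 8 chords.
D: 18 × 4 = 72 beats ÷ 6 = 12 chords.
Overall: 108 chords over 45 bars → 108/45 = 2.4 chords per bar.

2.4 chords per bar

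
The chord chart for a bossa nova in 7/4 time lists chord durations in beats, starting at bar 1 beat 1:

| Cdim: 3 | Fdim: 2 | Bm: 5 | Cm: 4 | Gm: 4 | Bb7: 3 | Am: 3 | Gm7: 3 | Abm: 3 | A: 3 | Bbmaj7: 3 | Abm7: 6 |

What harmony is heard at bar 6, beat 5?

Abm7

Beat 5 of bar 6 is beat (6−1)×7 + 5 = 40 overall.
Running totals: Cdim ends at 3, Fdim ends at 5, Bm ends at 10, Cm ends at 14, Gm ends at 18, Bb7 ends at 21, Am ends at 24, Gm7 ends at 27, Abm ends at 30, A ends at 33, Bbmaj7 ends at 36, Abm7 ends at 42.
Beat 40 falls within Abm7.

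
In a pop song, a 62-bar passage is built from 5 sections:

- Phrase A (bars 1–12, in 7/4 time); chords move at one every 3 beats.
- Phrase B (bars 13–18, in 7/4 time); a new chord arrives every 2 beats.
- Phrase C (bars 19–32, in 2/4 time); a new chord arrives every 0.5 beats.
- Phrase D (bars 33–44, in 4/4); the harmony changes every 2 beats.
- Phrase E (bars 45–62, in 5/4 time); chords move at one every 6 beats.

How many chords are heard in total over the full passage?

A has 84 beats and chords last 3 each, so 28 chords.
B has 42 beats and chords last 2 each, so 21 chords.
C has 28 beats and chords last 0.5 each, so 56 chords.
D has 48 beats and chords last 2 each, so 24 chords.
E has 90 beats and chords last 6 each, so 15 chords.
Total: 28 + 21 + 56 + 24 + 15 = 144.

144 chords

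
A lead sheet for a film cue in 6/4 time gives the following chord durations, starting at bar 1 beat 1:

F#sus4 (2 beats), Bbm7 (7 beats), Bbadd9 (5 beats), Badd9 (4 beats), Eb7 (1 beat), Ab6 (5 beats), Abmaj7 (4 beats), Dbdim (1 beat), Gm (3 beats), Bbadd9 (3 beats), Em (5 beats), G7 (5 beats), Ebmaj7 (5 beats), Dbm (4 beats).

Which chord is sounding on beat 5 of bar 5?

Beat 5 of bar 5 is beat (5−1)×6 + 5 = 29 overall.
Running totals: F#sus4 ends at 2, Bbm7 ends at 9, Bbadd9 ends at 14, Badd9 ends at 18, Eb7 ends at 19, Ab6 ends at 24, Abmaj7 ends at 28, Dbdim ends at 29.
Beat 29 falls within Dbdim.

Dbdim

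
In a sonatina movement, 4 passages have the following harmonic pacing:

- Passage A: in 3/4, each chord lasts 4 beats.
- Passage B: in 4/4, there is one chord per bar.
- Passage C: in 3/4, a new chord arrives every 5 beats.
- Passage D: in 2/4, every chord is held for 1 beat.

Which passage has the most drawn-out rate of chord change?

Passage C

A: 3 beats/bar ÷ 4 beats/chord = 0.75 chords/bar.
B: 4 beats/bar ÷ 4 beats/chord = 1 chord/bar.
C: 3 beats/bar ÷ 5 beats/chord = 0.6 chords/bar.
D: 2 beats/bar ÷ 1 beat/chord = 2 chords/bar.
Slowest is C at 0.6 chords/bar.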